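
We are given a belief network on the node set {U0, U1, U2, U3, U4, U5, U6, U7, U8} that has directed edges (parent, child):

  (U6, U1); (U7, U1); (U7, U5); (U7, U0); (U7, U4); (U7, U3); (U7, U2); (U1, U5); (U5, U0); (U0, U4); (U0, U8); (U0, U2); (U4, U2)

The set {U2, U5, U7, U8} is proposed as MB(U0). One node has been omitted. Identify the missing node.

U4

U0's children: U2, U4, U8.
Pa(U0) = {U5, U7}.
Co-parents of U0 (other parents of its children):
  parents(U4) \ {U0} = {U7}.
  U8 has no other parent.
  U2 also has parents U4, U7.
MB(U0) = {U2, U4, U5, U7, U8}.
Comparing with the claimed set, U4 is missing.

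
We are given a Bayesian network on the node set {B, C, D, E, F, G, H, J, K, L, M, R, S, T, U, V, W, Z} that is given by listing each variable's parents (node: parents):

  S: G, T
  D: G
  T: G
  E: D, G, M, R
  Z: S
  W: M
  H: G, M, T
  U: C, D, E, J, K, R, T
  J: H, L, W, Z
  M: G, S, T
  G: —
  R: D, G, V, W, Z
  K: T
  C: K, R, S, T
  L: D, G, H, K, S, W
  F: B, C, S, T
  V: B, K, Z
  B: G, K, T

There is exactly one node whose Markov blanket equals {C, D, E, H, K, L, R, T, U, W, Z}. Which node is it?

J

The target node must have every member of {C, D, E, H, K, L, R, T, U, W, Z} as a parent, child, or co-parent, and no others.
Parents of J: H, L, W, Z; children: U; co-parents: C, D, E, K, R, T.
These exactly cover the given set, so the node is J.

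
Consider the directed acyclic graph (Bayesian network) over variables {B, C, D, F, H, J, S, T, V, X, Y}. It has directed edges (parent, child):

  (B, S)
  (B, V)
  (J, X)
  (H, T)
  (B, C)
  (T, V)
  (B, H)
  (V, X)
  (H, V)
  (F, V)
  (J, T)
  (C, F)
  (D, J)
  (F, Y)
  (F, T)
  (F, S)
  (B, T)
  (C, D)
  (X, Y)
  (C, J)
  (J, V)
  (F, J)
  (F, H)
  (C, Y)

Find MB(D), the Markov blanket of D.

{C, F, J}

A node's Markov blanket = Pa ∪ Ch ∪ (parents of Ch other than the node itself).
D's parents: C.
D's children: J.
Parents of each child, excluding D:
  parents(J) \ {D} = {C, F}.
So the Markov blanket of D is {C, F, J}.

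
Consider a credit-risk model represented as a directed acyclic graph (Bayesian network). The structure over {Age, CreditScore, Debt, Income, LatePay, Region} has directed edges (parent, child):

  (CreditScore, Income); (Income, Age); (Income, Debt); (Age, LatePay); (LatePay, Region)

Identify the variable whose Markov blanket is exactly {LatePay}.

Region

The target node must have every member of {LatePay} as a parent, child, or co-parent, and no others.
Parents of Region: LatePay; children: none; co-parents: none.
These exactly cover the given set, so the node is Region.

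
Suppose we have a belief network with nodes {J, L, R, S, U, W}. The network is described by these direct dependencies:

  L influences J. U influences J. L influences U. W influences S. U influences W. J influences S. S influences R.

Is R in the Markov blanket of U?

U's parents: L.
U has children J, W.
Other parents of U's children:
  W has no other parent.
  J also has parent L.
MB(U) = {J, L, W}; R is not in this set.

No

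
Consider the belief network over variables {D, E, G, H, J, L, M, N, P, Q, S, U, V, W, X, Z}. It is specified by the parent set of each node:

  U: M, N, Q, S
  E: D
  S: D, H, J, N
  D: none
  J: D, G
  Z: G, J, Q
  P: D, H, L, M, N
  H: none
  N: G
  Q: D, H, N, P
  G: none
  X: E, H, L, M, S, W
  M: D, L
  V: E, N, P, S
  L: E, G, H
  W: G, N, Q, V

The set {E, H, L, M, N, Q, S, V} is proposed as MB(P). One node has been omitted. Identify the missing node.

P has parents D, H, L, M, N.
Children of P: Q, V.
For each child, the remaining parents (spouses of P):
  parents(Q) \ {P} = {D, H, N}.
  parents(V) \ {P} = {E, N, S}.
MB(P) = {D, E, H, L, M, N, Q, S, V}.
Comparing with the claimed set, D is missing.

D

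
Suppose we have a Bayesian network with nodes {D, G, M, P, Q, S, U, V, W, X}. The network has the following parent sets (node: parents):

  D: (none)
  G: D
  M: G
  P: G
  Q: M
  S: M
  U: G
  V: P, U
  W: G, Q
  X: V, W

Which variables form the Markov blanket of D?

A node's Markov blanket = Pa ∪ Ch ∪ (parents of Ch other than the node itself).
Pa(D) = {}.
D's children: G.
Co-parents of D (other parents of its children):
  G: —
Taking the union gives {G}.

{G}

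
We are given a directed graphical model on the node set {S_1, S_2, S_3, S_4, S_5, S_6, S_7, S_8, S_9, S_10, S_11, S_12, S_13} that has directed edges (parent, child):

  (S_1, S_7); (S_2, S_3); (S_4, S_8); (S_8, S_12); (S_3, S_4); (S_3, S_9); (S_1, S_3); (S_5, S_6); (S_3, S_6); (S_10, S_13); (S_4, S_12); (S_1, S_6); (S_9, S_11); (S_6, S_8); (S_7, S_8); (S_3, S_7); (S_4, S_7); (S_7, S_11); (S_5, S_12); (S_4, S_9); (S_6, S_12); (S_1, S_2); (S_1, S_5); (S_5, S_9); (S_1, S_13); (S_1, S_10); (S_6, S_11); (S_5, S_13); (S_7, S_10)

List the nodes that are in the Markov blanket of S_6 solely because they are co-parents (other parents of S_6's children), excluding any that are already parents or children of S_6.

{S_4, S_7, S_9}

Children of S_6: S_8, S_11, S_12.
  S_8: S_4, S_7
  S_11: S_7, S_9
  S_12: S_4, S_5, S_8
Excluding nodes already adjacent to S_6 (S_1, S_3, S_5, S_8, S_11, S_12), the co-parent-only contribution is {S_4, S_7, S_9}.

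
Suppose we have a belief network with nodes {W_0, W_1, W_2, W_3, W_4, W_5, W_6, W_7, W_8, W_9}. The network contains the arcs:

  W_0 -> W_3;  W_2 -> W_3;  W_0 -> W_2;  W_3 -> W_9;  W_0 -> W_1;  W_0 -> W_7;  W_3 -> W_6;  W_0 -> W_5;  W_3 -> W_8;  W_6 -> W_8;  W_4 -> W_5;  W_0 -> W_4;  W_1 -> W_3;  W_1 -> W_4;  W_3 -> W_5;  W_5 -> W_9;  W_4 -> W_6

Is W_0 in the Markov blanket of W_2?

W_0 is a parent of W_2.
So W_0 ∈ MB(W_2).

Yes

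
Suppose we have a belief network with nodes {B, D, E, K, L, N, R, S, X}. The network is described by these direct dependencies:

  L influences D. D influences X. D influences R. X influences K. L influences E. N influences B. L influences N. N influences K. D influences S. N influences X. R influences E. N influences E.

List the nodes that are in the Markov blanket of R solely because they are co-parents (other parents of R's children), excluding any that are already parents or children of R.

{L, N}

Children of R: E.
  parents(E) \ {R} = {L, N}.
Excluding nodes already adjacent to R (D, E), the co-parent-only contribution is {L, N}.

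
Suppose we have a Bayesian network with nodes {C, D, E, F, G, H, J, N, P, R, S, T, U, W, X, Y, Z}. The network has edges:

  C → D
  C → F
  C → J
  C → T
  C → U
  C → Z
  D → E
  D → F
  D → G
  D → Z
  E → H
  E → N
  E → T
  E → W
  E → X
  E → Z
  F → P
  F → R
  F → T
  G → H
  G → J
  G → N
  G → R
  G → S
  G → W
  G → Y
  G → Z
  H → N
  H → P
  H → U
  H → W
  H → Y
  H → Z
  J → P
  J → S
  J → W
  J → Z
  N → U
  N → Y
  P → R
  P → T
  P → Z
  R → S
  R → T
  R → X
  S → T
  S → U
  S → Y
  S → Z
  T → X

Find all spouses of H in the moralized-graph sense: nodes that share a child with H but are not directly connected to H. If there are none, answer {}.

Children of H: N, P, U, W, Y, Z.
  N's other parents are E, G.
  P's other parents are F, J.
  U also has parents C, N, S.
  W's other parents are E, G, J.
  parents(Y) \ {H} = {G, N, S}.
  parents(Z) \ {H} = {C, D, E, G, J, P, S}.
Excluding nodes already adjacent to H (E, G, N, P, U, W, Y, Z), the co-parent-only contribution is {C, D, F, J, S}.

{C, D, F, J, S}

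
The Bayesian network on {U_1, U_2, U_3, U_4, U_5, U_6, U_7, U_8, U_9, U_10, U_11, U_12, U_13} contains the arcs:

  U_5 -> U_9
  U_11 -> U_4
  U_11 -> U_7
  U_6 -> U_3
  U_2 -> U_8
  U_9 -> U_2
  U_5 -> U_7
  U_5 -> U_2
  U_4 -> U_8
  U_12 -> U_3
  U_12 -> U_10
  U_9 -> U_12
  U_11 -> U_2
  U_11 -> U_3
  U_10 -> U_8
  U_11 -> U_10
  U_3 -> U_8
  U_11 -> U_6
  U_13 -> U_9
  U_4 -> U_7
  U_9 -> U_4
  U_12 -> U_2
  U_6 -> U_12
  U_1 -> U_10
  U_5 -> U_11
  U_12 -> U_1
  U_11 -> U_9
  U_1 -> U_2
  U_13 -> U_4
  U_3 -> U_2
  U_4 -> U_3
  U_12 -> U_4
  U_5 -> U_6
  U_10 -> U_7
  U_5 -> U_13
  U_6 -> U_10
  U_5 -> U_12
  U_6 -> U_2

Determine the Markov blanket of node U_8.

U_8 has parents U_2, U_3, U_4, U_10.
U_8 has no children.
With no children, U_8 has no spouses; the co-parent set is empty.
MB(U_8) = {U_2, U_3, U_4, U_10}.

{U_2, U_3, U_4, U_10}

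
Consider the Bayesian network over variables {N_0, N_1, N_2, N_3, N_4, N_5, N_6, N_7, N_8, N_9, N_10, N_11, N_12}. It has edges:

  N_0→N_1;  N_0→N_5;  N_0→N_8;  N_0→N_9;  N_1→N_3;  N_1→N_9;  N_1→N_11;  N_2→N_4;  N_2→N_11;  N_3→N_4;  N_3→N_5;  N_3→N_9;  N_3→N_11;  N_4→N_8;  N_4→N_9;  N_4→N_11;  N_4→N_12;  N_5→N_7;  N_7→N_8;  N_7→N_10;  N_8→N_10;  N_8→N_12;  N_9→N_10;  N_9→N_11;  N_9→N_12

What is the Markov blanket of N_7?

The Markov blanket of a node is its parents, its children, and the other parents of its children.
Pa(N_7) = {N_5}.
N_7's children: N_8, N_10.
Parents of each child, excluding N_7:
  N_8's other parents are N_0, N_4.
  parents(N_10) \ {N_7} = {N_8, N_9}.
MB(N_7) = {N_0, N_4, N_5, N_8, N_9, N_10}.

{N_0, N_4, N_5, N_8, N_9, N_10}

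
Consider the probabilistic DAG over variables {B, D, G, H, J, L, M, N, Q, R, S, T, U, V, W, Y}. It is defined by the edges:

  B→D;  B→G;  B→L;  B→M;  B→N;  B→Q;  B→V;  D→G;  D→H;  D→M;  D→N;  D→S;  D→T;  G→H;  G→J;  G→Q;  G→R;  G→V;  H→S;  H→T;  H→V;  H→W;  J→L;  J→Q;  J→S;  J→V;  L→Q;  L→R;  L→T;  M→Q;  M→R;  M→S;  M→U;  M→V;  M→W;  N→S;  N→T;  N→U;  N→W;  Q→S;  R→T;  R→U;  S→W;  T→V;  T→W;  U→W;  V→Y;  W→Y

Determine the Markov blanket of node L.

By definition, MB(L) is built from L's parents, L's children, and the co-parents of L.
L has parents B, J.
Children of L: Q, R, T.
Parents of each child, excluding L:
  Q's other parents are B, G, J, M.
  R's other parents are G, M.
  T also has parents D, H, N, R.
So the Markov blanket of L is {B, D, G, H, J, M, N, Q, R, T}.

{B, D, G, H, J, M, N, Q, R, T}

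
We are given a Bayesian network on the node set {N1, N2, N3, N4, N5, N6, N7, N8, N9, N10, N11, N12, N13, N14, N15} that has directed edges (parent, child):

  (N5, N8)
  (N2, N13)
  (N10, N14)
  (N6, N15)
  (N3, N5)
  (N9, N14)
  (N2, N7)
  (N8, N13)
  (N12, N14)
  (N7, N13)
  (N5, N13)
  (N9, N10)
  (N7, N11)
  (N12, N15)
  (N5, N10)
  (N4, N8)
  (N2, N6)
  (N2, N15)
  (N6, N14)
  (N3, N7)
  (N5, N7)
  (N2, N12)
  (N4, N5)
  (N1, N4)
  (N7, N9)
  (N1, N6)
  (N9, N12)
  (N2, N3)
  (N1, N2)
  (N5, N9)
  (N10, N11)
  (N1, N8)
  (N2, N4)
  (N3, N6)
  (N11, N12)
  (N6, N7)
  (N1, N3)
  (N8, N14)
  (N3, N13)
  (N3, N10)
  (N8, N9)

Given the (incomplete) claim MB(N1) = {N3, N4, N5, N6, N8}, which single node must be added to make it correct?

N2

N1's parents: none.
N1's children: N2, N3, N4, N6, N8.
For each child, the remaining parents (spouses of N1):
  N2: no additional parents.
  N3 also has parent N2.
  N4's other parent is N2.
  parents(N6) \ {N1} = {N2, N3}.
  N8 also has parents N4, N5.
MB(N1) = {N2, N3, N4, N5, N6, N8}.
Comparing with the claimed set, N2 is missing.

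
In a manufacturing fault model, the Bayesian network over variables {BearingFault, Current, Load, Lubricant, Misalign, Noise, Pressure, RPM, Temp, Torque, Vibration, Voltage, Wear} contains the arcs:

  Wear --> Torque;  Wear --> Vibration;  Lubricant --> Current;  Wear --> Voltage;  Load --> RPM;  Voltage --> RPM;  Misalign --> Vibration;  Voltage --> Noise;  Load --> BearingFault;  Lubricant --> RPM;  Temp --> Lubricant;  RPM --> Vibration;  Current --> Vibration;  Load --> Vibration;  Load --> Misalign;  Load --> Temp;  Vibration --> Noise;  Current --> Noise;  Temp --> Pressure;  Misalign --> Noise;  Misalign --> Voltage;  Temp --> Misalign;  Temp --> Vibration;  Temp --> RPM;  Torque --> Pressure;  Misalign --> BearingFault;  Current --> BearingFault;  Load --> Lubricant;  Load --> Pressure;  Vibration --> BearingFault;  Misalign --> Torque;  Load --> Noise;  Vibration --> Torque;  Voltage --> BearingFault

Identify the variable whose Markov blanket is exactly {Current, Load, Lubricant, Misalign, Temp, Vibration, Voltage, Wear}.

The target node must have every member of {Current, Load, Lubricant, Misalign, Temp, Vibration, Voltage, Wear} as a parent, child, or co-parent, and no others.
Parents of RPM: Load, Lubricant, Temp, Voltage; children: Vibration; co-parents: Current, Load, Misalign, Temp, Wear.
These exactly cover the given set, so the node is RPM.

RPM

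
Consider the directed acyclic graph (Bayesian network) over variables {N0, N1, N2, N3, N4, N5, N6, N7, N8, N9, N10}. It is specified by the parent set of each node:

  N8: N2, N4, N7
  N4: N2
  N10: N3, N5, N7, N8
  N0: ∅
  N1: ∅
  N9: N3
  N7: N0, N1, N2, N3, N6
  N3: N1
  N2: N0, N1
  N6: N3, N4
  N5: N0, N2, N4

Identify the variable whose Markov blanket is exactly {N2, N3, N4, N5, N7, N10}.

N8

The target node must have every member of {N2, N3, N4, N5, N7, N10} as a parent, child, or co-parent, and no others.
Parents of N8: N2, N4, N7; children: N10; co-parents: N3, N5, N7.
These exactly cover the given set, so the node is N8.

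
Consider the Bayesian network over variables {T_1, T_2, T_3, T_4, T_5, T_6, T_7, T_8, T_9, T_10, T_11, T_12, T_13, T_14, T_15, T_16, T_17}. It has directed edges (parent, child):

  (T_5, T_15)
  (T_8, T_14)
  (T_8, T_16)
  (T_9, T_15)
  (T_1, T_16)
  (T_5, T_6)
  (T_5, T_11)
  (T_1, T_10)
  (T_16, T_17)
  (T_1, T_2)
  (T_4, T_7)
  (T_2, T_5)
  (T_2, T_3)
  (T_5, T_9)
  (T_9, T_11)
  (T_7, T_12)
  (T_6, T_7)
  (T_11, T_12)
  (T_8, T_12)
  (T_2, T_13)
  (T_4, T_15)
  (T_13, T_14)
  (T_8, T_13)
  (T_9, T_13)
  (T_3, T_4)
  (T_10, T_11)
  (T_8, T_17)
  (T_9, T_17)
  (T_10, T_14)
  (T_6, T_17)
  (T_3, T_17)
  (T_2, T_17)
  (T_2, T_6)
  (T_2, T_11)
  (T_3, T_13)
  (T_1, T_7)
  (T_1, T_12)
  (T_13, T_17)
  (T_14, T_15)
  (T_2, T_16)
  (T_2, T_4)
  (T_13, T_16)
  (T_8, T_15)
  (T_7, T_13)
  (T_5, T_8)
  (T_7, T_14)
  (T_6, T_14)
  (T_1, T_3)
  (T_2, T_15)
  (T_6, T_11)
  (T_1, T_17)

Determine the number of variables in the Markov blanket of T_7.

Recall MB(v) = parents ∪ children ∪ spouses, where spouses are the other parents of v's children.
T_7's parents: T_1, T_4, T_6.
T_7's children: T_12, T_13, T_14.
Other parents of T_7's children:
  T_12 also has parents T_1, T_8, T_11.
  T_13's other parents are T_2, T_3, T_8, T_9.
  T_14's other parents are T_6, T_8, T_10, T_13.
MB(T_7) = {T_1, T_2, T_3, T_4, T_6, T_8, T_9, T_10, T_11, T_12, T_13, T_14}, which has 12 nodes.

12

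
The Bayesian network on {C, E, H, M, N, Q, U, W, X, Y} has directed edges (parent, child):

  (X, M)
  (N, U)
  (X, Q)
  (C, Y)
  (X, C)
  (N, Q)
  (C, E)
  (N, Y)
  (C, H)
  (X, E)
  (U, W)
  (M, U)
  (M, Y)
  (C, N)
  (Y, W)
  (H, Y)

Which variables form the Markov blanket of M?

Recall MB(v) = parents ∪ children ∪ spouses, where spouses are the other parents of v's children.
M has children U, Y.
M has parent X.
Parents of each child, excluding M:
  Y's other parents are C, H, N.
  U also has parent N.
Taking the union gives {C, H, N, U, X, Y}.

{C, H, N, U, X, Y}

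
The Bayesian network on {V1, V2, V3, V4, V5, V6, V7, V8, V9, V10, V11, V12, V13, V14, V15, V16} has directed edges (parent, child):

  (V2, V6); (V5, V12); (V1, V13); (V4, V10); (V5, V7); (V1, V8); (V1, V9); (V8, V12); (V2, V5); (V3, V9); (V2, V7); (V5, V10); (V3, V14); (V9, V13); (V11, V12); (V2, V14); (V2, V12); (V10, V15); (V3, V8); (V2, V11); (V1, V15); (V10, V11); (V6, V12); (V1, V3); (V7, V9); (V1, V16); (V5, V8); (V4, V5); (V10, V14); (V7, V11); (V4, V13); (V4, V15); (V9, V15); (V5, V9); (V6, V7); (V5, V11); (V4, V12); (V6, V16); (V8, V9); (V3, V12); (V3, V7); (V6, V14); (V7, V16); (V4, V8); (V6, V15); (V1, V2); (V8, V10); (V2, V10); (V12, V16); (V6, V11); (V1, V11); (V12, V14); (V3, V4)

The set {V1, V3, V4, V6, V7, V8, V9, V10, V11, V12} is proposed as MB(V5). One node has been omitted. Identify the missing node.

V2

V5 has parents V2, V4.
V5's children: V7, V8, V9, V10, V11, V12.
Co-parents of V5 (other parents of its children):
  V7's other parents are V2, V3, V6.
  V8 also has parents V1, V3, V4.
  V9 also has parents V1, V3, V7, V8.
  V10's other parents are V2, V4, V8.
  V11's other parents are V1, V2, V6, V7, V10.
  V12's other parents are V2, V3, V4, V6, V8, V11.
MB(V5) = {V1, V2, V3, V4, V6, V7, V8, V9, V10, V11, V12}.
Comparing with the claimed set, V2 is missing.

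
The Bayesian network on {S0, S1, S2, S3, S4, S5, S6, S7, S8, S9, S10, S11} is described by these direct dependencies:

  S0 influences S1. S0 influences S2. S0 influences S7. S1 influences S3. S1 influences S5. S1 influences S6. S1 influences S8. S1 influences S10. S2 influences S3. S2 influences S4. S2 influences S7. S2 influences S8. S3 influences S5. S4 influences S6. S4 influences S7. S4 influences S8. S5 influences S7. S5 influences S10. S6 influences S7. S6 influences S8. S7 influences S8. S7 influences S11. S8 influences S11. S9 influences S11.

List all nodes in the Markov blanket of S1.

Recall MB(v) = parents ∪ children ∪ spouses, where spouses are the other parents of v's children.
Children of S1: S3, S5, S6, S8, S10.
Pa(S1) = {S0}.
Other parents of S1's children:
  S3: S2
  S5: S3
  S6: S4
  S8: S2, S4, S6, S7
  S10: S5
Taking the union gives {S0, S2, S3, S4, S5, S6, S7, S8, S10}.

{S0, S2, S3, S4, S5, S6, S7, S8, S10}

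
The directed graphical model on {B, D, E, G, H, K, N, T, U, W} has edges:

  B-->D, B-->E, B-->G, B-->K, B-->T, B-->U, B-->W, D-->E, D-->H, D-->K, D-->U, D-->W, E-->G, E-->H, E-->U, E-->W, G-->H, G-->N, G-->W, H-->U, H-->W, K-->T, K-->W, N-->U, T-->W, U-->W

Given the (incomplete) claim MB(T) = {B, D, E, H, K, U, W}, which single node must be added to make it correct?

G

A node's Markov blanket = Pa ∪ Ch ∪ (parents of Ch other than the node itself).
Children of T: W.
T has parents B, K.
Other parents of T's children:
  W: B, D, E, G, H, K, U
MB(T) = {B, D, E, G, H, K, U, W}.
Comparing with the claimed set, G is missing.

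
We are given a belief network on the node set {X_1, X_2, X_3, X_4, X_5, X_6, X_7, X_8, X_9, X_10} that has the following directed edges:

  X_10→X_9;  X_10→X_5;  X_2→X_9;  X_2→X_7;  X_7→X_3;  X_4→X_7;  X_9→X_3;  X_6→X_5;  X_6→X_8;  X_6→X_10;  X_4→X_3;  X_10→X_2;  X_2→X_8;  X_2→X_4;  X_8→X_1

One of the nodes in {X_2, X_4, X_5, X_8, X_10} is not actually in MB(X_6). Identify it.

X_4

Parents of X_6: none.
Ch(X_6) = {X_5, X_8, X_10}.
Parents of each child, excluding X_6:
  X_10: —
  X_5: X_10
  X_8: X_2
MB(X_6) = {X_2, X_5, X_8, X_10}.
X_4 is neither a parent, child, nor co-parent of X_6, so it does not belong.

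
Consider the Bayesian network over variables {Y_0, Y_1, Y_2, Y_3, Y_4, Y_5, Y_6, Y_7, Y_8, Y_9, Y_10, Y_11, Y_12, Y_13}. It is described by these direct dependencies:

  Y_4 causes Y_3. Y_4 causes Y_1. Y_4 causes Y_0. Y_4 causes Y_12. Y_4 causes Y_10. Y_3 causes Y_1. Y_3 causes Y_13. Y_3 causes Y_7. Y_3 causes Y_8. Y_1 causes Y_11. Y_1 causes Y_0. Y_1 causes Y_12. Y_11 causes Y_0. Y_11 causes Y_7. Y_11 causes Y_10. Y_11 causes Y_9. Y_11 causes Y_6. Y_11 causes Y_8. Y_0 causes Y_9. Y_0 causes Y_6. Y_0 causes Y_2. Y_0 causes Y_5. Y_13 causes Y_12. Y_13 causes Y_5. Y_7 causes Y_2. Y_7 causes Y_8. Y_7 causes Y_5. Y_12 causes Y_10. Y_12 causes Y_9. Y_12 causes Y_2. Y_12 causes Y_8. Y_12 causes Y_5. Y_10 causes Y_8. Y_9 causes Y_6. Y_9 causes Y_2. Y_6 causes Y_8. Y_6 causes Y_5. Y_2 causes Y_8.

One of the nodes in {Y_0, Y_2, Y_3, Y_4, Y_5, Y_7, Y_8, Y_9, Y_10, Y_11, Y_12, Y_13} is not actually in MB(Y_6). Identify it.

Y_4

Pa(Y_6) = {Y_0, Y_9, Y_11}.
Ch(Y_6) = {Y_5, Y_8}.
Co-parents of Y_6 (other parents of its children):
  Y_8: Y_2, Y_3, Y_7, Y_10, Y_11, Y_12
  Y_5: Y_0, Y_7, Y_12, Y_13
MB(Y_6) = {Y_0, Y_2, Y_3, Y_5, Y_7, Y_8, Y_9, Y_10, Y_11, Y_12, Y_13}.
Y_4 is neither a parent, child, nor co-parent of Y_6, so it does not belong.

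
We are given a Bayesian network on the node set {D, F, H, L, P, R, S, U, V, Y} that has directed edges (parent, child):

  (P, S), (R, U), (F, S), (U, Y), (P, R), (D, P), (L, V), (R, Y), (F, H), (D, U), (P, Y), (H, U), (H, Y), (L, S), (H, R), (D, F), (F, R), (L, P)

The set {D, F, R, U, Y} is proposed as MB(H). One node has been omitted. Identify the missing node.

P

H's parents: F.
Ch(H) = {R, U, Y}.
Co-parents of H (other parents of its children):
  R's other parents are F, P.
  U's other parents are D, R.
  parents(Y) \ {H} = {P, R, U}.
MB(H) = {D, F, P, R, U, Y}.
Comparing with the claimed set, P is missing.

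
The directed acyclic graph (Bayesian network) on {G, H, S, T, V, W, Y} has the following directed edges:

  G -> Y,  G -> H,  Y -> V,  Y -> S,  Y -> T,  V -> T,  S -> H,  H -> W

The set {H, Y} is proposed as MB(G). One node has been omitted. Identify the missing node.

S

By definition, MB(G) is built from G's parents, G's children, and the co-parents of G.
Parents of G: none.
G's children: H, Y.
Parents of each child, excluding G:
  Y: —
  H: S
MB(G) = {H, S, Y}.
Comparing with the claimed set, S is missing.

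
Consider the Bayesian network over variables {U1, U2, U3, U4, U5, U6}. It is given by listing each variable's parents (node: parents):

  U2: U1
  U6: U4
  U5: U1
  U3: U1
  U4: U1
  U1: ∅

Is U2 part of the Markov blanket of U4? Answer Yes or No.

No

The Markov blanket of a node is its parents, its children, and the other parents of its children.
Ch(U4) = {U6}.
Parents of U4: U1.
Other parents of U4's children:
  U6: no additional parents.
MB(U4) = {U1, U6}; U2 is not in this set.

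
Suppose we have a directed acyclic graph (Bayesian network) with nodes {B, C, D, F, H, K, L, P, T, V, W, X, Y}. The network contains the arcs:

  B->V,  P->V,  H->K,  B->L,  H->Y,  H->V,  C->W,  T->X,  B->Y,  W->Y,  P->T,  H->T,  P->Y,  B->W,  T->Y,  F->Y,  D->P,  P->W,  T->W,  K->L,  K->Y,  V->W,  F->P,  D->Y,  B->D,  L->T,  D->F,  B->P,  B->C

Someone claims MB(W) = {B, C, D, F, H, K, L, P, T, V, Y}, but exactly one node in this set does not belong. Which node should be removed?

L

Parents of W: B, C, P, T, V.
Ch(W) = {Y}.
For each child, the remaining parents (spouses of W):
  Y: B, D, F, H, K, P, T
MB(W) = {B, C, D, F, H, K, P, T, V, Y}.
L is neither a parent, child, nor co-parent of W, so it does not belong.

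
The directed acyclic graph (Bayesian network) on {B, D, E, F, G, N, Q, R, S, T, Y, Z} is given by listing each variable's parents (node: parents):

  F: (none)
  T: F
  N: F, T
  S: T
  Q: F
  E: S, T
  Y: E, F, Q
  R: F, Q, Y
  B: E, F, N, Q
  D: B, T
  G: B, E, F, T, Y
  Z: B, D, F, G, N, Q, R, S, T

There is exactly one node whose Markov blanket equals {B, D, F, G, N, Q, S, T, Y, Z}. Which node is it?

R

The target node must have every member of {B, D, F, G, N, Q, S, T, Y, Z} as a parent, child, or co-parent, and no others.
Parents of R: F, Q, Y; children: Z; co-parents: B, D, F, G, N, Q, S, T.
These exactly cover the given set, so the node is R.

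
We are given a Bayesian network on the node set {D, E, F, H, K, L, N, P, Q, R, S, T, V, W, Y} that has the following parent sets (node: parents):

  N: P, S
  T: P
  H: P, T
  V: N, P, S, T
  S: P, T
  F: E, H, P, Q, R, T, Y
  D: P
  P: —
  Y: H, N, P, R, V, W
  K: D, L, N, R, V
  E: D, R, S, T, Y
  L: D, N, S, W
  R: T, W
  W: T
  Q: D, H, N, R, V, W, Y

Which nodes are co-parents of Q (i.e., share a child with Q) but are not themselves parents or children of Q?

{E, P, T}

Children of Q: F.
  parents(F) \ {Q} = {E, H, P, R, T, Y}.
Excluding nodes already adjacent to Q (D, F, H, N, R, V, W, Y), the co-parent-only contribution is {E, P, T}.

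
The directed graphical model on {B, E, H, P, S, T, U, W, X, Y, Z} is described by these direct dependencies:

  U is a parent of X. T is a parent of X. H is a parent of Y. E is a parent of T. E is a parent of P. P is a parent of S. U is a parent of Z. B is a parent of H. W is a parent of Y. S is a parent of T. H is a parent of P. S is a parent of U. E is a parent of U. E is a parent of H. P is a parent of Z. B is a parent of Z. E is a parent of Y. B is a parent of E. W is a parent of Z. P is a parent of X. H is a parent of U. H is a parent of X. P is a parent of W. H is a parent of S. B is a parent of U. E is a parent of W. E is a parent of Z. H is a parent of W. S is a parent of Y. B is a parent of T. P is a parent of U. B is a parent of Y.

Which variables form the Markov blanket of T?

T's children: X.
Pa(T) = {B, E, S}.
For each child, the remaining parents (spouses of T):
  X: H, P, U
MB(T) = {B, E, H, P, S, U, X}.

{B, E, H, P, S, U, X}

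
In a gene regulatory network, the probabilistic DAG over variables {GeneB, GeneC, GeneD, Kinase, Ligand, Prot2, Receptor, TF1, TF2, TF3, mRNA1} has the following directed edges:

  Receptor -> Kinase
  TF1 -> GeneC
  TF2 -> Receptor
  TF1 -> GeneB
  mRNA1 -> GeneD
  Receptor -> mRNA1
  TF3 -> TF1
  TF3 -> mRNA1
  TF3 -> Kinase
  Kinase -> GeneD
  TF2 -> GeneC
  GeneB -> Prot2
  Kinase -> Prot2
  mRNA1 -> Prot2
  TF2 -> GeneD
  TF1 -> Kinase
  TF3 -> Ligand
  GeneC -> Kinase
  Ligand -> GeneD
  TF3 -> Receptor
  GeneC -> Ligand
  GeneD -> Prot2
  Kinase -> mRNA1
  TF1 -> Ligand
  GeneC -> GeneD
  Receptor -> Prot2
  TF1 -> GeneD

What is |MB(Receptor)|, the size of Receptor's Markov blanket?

The Markov blanket of a node is its parents, its children, and the other parents of its children.
Ch(Receptor) = {Kinase, Prot2, mRNA1}.
Parents of Receptor: TF2, TF3.
Other parents of Receptor's children:
  parents(Kinase) \ {Receptor} = {GeneC, TF1, TF3}.
  mRNA1 also has parents Kinase, TF3.
  Prot2 also has parents GeneB, GeneD, Kinase, mRNA1.
MB(Receptor) = {GeneB, GeneC, GeneD, Kinase, Prot2, TF1, TF2, TF3, mRNA1}, which has 9 nodes.

9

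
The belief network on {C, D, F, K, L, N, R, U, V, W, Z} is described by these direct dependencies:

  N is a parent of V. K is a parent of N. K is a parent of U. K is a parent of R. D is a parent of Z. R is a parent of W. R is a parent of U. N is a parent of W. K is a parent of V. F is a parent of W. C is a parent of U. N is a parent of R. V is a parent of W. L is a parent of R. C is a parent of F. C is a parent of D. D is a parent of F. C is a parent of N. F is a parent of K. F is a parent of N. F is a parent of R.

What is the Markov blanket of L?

{F, K, N, R}

L's parents: none.
L has child R.
Co-parents of L (other parents of its children):
  parents(R) \ {L} = {F, K, N}.
So the Markov blanket of L is {F, K, N, R}.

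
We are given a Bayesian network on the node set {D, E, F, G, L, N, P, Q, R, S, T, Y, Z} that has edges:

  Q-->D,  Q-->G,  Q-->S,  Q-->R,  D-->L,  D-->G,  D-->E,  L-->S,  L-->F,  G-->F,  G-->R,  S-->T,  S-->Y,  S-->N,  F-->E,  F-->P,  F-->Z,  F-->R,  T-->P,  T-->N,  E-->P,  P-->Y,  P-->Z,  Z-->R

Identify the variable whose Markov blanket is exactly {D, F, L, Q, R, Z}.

G

The target node must have every member of {D, F, L, Q, R, Z} as a parent, child, or co-parent, and no others.
Parents of G: D, Q; children: F, R; co-parents: F, L, Q, Z.
These exactly cover the given set, so the node is G.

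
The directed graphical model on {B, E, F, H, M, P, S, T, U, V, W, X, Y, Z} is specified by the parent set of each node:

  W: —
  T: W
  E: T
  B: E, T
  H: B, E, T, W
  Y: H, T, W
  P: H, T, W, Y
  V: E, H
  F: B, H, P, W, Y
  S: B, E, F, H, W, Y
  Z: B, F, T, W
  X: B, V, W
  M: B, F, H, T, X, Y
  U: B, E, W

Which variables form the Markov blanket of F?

F's parents: B, H, P, W, Y.
F's children: M, S, Z.
Other parents of F's children:
  S also has parents B, E, H, W, Y.
  Z also has parents B, T, W.
  parents(M) \ {F} = {B, H, T, X, Y}.
Union: {B, H, P, W, Y} ∪ {M, S, Z} ∪ {B, E, H, T, W, X, Y} = {B, E, H, M, P, S, T, W, X, Y, Z}.

{B, E, H, M, P, S, T, W, X, Y, Z}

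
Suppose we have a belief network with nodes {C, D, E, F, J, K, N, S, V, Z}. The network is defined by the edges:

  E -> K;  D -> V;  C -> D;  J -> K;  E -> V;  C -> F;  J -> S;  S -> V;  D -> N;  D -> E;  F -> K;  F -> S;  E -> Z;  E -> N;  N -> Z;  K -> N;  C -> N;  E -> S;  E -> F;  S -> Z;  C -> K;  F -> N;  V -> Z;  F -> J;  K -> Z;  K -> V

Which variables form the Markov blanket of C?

C's children: D, F, K, N.
Parents of C: none.
For each child, the remaining parents (spouses of C):
  D: no additional parents.
  parents(F) \ {C} = {E}.
  K's other parents are E, F, J.
  N's other parents are D, E, F, K.
Taking the union gives {D, E, F, J, K, N}.

{D, E, F, J, K, N}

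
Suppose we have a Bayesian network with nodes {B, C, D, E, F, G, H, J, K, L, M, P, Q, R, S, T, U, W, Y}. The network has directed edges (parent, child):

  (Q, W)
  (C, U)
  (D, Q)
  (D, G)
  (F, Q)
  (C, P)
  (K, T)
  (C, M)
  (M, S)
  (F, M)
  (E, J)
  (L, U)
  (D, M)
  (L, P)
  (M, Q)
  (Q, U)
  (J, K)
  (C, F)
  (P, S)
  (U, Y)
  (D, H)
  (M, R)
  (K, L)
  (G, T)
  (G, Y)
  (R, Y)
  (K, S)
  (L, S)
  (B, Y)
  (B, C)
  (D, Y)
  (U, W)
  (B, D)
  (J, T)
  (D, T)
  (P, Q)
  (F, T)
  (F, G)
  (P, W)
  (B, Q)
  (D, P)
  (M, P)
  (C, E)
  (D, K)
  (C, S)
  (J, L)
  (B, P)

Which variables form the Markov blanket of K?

{C, D, F, G, J, L, M, P, S, T}

K has parents D, J.
K's children: L, S, T.
For each child, the remaining parents (spouses of K):
  L's other parent is J.
  S also has parents C, L, M, P.
  T's other parents are D, F, G, J.
Union: {D, J} ∪ {L, S, T} ∪ {C, D, F, G, J, L, M, P} = {C, D, F, G, J, L, M, P, S, T}.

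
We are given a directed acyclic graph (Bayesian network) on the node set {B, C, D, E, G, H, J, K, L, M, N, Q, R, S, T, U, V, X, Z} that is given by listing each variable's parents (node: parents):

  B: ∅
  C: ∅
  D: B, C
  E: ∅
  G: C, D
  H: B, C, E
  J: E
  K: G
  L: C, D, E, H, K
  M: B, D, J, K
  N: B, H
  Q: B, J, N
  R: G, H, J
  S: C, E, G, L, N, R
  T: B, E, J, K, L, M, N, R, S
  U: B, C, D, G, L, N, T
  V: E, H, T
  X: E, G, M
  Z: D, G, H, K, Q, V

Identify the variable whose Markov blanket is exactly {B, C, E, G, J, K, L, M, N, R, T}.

S

The target node must have every member of {B, C, E, G, J, K, L, M, N, R, T} as a parent, child, or co-parent, and no others.
Parents of S: C, E, G, L, N, R; children: T; co-parents: B, E, J, K, L, M, N, R.
These exactly cover the given set, so the node is S.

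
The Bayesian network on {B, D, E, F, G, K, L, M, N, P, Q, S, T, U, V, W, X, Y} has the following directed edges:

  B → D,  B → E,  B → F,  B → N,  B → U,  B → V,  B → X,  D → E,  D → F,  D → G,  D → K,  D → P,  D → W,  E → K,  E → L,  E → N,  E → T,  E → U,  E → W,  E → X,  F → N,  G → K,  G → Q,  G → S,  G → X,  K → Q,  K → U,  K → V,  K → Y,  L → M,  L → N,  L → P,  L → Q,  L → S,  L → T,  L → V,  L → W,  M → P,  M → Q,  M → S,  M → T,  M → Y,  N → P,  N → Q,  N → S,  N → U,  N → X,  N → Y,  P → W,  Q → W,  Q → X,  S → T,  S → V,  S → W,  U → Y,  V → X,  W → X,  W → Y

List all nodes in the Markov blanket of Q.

Q's parents: G, K, L, M, N.
Ch(Q) = {W, X}.
Co-parents of Q (other parents of its children):
  W's other parents are D, E, L, P, S.
  parents(X) \ {Q} = {B, E, G, N, V, W}.
Union: {G, K, L, M, N} ∪ {W, X} ∪ {B, D, E, G, L, N, P, S, V, W} = {B, D, E, G, K, L, M, N, P, S, V, W, X}.

{B, D, E, G, K, L, M, N, P, S, V, W, X}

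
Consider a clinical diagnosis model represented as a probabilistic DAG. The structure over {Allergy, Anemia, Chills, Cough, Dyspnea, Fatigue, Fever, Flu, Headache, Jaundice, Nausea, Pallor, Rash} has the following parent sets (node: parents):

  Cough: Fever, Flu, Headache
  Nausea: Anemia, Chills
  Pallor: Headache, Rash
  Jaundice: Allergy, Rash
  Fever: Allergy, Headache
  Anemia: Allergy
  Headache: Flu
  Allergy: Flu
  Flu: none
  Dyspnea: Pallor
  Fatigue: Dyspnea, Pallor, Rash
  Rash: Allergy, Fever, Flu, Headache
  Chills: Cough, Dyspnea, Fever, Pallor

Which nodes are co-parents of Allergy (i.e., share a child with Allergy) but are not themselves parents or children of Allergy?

{Headache}

Children of Allergy: Anemia, Fever, Jaundice, Rash.
  Fever: Headache
  Rash: Fever, Flu, Headache
  Anemia: —
  Jaundice: Rash
Excluding nodes already adjacent to Allergy (Anemia, Fever, Flu, Jaundice, Rash), the co-parent-only contribution is {Headache}.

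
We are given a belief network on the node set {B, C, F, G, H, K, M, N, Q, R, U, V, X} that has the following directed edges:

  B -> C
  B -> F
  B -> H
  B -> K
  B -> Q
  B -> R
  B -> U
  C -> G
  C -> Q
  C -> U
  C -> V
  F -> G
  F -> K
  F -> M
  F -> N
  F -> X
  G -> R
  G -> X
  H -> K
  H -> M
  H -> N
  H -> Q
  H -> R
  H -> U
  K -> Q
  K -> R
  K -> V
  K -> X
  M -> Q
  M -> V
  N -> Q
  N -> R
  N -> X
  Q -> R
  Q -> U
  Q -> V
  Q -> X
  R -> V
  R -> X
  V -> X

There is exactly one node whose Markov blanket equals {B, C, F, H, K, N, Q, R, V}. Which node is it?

M

The target node must have every member of {B, C, F, H, K, N, Q, R, V} as a parent, child, or co-parent, and no others.
Parents of M: F, H; children: Q, V; co-parents: B, C, H, K, N, Q, R.
These exactly cover the given set, so the node is M.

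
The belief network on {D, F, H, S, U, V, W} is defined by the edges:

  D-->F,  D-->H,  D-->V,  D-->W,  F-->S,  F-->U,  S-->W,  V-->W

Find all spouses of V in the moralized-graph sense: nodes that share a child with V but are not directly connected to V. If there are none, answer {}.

Children of V: W.
  W also has parents D, S.
Excluding nodes already adjacent to V (D, W), the co-parent-only contribution is {S}.

{S}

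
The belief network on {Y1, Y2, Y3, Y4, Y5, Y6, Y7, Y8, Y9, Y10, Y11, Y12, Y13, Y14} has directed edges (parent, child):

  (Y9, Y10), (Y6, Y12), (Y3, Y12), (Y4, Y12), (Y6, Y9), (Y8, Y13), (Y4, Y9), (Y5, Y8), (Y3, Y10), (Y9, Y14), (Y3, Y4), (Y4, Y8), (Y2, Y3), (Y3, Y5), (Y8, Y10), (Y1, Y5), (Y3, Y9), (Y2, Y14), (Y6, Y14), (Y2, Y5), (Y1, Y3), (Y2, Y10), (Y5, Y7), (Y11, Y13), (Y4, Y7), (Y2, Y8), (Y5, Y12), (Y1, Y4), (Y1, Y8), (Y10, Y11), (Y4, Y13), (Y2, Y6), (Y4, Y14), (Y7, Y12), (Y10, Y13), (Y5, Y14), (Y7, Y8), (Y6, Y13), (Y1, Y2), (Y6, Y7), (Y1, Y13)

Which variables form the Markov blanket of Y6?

Y6's parents: Y2.
Children of Y6: Y7, Y9, Y12, Y13, Y14.
Other parents of Y6's children:
  Y7 also has parents Y4, Y5.
  Y9's other parents are Y3, Y4.
  Y12 also has parents Y3, Y4, Y5, Y7.
  Y13's other parents are Y1, Y4, Y8, Y10, Y11.
  Y14 also has parents Y2, Y4, Y5, Y9.
Taking the union gives {Y1, Y2, Y3, Y4, Y5, Y7, Y8, Y9, Y10, Y11, Y12, Y13, Y14}.

{Y1, Y2, Y3, Y4, Y5, Y7, Y8, Y9, Y10, Y11, Y12, Y13, Y14}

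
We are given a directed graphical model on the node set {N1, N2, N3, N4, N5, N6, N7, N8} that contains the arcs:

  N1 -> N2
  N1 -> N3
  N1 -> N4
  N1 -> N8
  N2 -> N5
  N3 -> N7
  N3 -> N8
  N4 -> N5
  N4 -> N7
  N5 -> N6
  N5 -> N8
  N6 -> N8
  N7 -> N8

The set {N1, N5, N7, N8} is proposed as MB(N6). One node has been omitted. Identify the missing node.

N3

Parents of N6: N5.
N6's children: N8.
Co-parents of N6 (other parents of its children):
  N8 also has parents N1, N3, N5, N7.
MB(N6) = {N1, N3, N5, N7, N8}.
Comparing with the claimed set, N3 is missing.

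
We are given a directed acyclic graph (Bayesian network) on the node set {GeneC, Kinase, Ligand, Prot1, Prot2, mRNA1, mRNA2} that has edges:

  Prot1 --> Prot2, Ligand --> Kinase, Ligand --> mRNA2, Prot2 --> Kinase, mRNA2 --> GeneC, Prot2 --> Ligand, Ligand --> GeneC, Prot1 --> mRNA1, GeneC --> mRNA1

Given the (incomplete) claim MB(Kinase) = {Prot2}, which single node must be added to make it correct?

Ligand

Recall MB(v) = parents ∪ children ∪ spouses, where spouses are the other parents of v's children.
Kinase's parents: Ligand, Prot2.
Kinase's children: none.
Kinase has no children, so there are no co-parents.
MB(Kinase) = {Ligand, Prot2}.
Comparing with the claimed set, Ligand is missing.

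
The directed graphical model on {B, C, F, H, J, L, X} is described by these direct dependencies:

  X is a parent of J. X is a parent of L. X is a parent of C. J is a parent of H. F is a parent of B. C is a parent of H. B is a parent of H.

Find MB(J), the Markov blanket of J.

{B, C, H, X}

Recall MB(v) = parents ∪ children ∪ spouses, where spouses are the other parents of v's children.
J has parent X.
Ch(J) = {H}.
Co-parents of J (other parents of its children):
  H also has parents B, C.
MB(J) = {B, C, H, X}.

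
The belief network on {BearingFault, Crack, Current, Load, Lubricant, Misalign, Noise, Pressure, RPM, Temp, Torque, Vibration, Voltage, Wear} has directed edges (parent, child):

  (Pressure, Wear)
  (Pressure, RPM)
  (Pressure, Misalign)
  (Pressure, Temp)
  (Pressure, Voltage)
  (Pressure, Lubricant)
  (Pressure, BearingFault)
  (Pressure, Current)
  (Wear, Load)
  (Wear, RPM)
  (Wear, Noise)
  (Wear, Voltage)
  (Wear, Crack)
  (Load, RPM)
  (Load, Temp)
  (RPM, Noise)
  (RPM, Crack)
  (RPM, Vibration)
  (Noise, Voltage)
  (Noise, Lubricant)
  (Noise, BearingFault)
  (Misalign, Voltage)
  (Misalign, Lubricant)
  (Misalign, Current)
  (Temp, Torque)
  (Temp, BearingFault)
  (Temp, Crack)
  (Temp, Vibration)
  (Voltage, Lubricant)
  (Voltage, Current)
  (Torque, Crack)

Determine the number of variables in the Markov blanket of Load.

By definition, MB(Load) is built from Load's parents, Load's children, and the co-parents of Load.
Pa(Load) = {Wear}.
Children of Load: RPM, Temp.
For each child, the remaining parents (spouses of Load):
  RPM's other parents are Pressure, Wear.
  parents(Temp) \ {Load} = {Pressure}.
MB(Load) = {Pressure, RPM, Temp, Wear}, which has 4 nodes.

4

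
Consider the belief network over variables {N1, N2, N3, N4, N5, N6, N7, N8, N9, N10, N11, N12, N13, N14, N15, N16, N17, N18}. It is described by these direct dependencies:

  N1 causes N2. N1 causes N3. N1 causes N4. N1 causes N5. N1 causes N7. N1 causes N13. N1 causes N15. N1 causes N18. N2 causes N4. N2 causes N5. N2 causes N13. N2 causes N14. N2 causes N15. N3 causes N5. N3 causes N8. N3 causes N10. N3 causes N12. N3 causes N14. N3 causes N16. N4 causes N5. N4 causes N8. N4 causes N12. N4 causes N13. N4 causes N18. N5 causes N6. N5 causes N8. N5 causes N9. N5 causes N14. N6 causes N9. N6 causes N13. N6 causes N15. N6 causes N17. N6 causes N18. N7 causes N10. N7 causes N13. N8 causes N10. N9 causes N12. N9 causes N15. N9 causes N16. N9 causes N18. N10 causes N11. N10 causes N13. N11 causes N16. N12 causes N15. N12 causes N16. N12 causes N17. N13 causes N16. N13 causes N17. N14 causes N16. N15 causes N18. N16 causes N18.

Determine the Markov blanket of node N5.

{N1, N2, N3, N4, N6, N8, N9, N14}

By definition, MB(N5) is built from N5's parents, N5's children, and the co-parents of N5.
Parents of N5: N1, N2, N3, N4.
N5 has children N6, N8, N9, N14.
Co-parents of N5 (other parents of its children):
  N6 has no other parent.
  N8 also has parents N3, N4.
  N9 also has parent N6.
  parents(N14) \ {N5} = {N2, N3}.
MB(N5) = {N1, N2, N3, N4, N6, N8, N9, N14}.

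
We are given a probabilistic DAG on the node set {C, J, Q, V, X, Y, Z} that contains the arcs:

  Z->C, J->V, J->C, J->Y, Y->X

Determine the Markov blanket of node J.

{C, V, Y, Z}

J's parents: none.
J's children: C, V, Y.
Co-parents of J (other parents of its children):
  V has no other parent.
  parents(C) \ {J} = {Z}.
  Y: no additional parents.
Taking the union gives {C, V, Y, Z}.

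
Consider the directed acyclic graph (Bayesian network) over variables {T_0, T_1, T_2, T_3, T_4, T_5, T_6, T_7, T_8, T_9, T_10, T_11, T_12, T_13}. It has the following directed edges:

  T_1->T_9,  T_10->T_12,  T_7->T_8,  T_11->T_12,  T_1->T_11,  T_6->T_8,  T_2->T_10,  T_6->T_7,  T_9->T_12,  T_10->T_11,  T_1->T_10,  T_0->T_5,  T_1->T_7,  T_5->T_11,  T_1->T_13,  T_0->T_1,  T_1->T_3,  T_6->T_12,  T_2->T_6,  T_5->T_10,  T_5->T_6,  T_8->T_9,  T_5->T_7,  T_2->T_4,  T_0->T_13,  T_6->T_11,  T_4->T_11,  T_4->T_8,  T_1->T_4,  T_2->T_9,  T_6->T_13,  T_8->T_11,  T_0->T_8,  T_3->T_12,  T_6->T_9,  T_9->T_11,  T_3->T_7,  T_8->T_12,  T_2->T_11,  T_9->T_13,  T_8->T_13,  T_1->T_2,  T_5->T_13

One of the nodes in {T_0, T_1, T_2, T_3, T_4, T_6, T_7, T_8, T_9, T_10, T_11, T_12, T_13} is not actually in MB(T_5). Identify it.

A node's Markov blanket = Pa ∪ Ch ∪ (parents of Ch other than the node itself).
Parents of T_5: T_0.
Ch(T_5) = {T_6, T_7, T_10, T_11, T_13}.
For each child, the remaining parents (spouses of T_5):
  parents(T_6) \ {T_5} = {T_2}.
  parents(T_7) \ {T_5} = {T_1, T_3, T_6}.
  parents(T_10) \ {T_5} = {T_1, T_2}.
  T_11 also has parents T_1, T_2, T_4, T_6, T_8, T_9, T_10.
  parents(T_13) \ {T_5} = {T_0, T_1, T_6, T_8, T_9}.
MB(T_5) = {T_0, T_1, T_2, T_3, T_4, T_6, T_7, T_8, T_9, T_10, T_11, T_13}.
T_12 is neither a parent, child, nor co-parent of T_5, so it does not belong.

T_12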